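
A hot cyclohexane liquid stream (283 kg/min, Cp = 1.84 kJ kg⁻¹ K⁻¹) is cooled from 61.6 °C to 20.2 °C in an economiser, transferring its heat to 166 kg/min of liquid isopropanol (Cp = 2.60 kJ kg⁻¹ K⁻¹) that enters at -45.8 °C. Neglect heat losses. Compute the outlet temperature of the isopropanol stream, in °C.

T_c,out = 4.15 °C

Heat released by hot stream: Q = 283 × 1.84 × (61.6 − 20.2) = 21558 kJ/min
Energy balance on cold side (adiabatic exchanger): Q = ṁ_c·Cp_c·(T_c,out − T_c,in)
T_c,out = -45.8 + 21558/(166 × 2.60) = 4.1486 °C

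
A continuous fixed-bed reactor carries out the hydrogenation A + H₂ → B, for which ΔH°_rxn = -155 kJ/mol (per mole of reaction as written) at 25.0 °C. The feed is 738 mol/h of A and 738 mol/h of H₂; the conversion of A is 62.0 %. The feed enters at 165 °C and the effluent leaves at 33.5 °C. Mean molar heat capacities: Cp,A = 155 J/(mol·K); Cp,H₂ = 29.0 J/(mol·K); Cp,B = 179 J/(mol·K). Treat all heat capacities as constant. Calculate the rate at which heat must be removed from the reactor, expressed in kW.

Q_out = 24.7 kW

Extent of reaction ξ = 0.620 × 738 = 457.56 mol/h
Reaction term: ξ·ΔH°_rxn = 457.56 × -155 = -70922 kJ/h
Sensible, feed 165→25 °C: -19011 kJ/h
Outlet flows (mol/h): A 280.44, H₂ 280.44, B 457.56
Sensible, products 25→33.5 °C: 1134.8 kJ/h
Q = ΔH = -88798 kJ/h = -24.666 kW
Heat removed = 24.666 kW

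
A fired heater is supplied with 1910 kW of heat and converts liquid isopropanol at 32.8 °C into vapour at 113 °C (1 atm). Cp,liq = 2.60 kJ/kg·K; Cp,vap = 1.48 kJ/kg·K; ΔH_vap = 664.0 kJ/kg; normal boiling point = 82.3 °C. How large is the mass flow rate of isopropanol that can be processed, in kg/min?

Δh = 2.60×(82.3−32.8) + 664.0 + 1.48×(113−82.3) = 838.14 kJ/kg
Q = 1910 kW = 1910 kJ/s = 114600 kJ/min
ṁ = Q/Δh = 114600 / 838.14 = 136.73 kg/min

ṁ = 137 kg/min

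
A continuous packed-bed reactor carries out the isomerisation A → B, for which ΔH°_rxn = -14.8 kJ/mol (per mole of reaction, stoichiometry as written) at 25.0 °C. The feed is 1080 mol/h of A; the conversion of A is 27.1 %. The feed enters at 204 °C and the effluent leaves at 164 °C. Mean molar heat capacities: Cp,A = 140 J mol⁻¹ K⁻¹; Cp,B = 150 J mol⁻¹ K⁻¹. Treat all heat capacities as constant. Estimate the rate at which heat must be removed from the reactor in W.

Q_out = 2770 W

Extent of reaction ξ = 0.271 × 1080 = 292.68 mol/h
Reaction term: ξ·ΔH°_rxn = 292.68 × -14.8 = -4331.7 kJ/h
Sensible, feed 204→25 °C: -27065 kJ/h
Outlet flows (mol/h): A 787.32, B 292.68
Sensible, products 25→164 °C: 21424 kJ/h
Q = ΔH = -9972.8 kJ/h = -2.7702 kW
Heat removed = 2770.2 W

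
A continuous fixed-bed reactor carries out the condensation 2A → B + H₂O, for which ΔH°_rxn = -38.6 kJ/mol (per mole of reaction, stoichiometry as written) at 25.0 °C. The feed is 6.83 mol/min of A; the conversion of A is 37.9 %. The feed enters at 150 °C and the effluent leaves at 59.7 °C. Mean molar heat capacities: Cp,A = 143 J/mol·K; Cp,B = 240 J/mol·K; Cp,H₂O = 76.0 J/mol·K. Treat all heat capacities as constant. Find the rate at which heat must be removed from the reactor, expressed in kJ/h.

Q_out = 8210 kJ/h

Extent of reaction ξ = 0.379 × 6.83 / 2 = 1.2943 mol/min
Reaction term: ξ·ΔH°_rxn = 1.2943 × -38.6 = -49.959 kJ/min
Sensible, feed 150→25 °C: -122.09 kJ/min
Outlet flows (mol/min): A 4.2414, B 1.2943, H₂O 1.2943
Sensible, products 25→59.7 °C: 35.238 kJ/min
Q = ΔH = -136.81 kJ/min = -2.2801 kW
Heat removed = 8208.4 kJ/h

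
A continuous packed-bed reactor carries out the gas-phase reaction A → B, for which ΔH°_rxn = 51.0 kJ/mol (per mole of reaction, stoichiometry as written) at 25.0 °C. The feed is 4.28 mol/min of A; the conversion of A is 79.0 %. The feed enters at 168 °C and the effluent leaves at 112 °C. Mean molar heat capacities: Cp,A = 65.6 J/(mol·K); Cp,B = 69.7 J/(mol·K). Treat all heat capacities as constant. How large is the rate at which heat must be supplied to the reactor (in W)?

Extent of reaction ξ = 0.790 × 4.28 = 3.3812 mol/min
Reaction term: ξ·ΔH°_rxn = 3.3812 × 51.0 = 172.44 kJ/min
Sensible, feed 168→25 °C: -40.15 kJ/min
Outlet flows (mol/min): A 0.8988, B 3.3812
Sensible, products 25→112 °C: 25.633 kJ/min
Q = ΔH = 157.92 kJ/min = 2.6321 kW
Heat supplied = 2632.1 W

Q_in = 2630 W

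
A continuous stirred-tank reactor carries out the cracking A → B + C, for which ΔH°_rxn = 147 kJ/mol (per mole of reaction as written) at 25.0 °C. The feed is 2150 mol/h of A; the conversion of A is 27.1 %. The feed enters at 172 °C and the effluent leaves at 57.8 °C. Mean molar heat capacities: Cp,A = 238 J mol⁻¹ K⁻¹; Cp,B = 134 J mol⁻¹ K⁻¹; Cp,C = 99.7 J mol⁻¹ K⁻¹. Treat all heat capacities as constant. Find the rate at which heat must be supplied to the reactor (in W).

Q_in = 7540 W

Extent of reaction ξ = 0.271 × 2150 = 582.65 mol/h
Reaction term: ξ·ΔH°_rxn = 582.65 × 147 = 85650 kJ/h
Sensible, feed 172→25 °C: -75220 kJ/h
Outlet flows (mol/h): A 1567.3, B 582.65, C 582.65
Sensible, products 25→57.8 °C: 16702 kJ/h
Q = ΔH = 27131 kJ/h = 7.5365 kW
Heat supplied = 7536.5 W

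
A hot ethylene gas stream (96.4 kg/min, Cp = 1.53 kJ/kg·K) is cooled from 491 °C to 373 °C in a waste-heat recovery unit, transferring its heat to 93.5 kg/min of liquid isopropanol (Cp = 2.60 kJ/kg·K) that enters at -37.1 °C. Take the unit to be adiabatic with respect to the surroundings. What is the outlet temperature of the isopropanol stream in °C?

Heat released by hot stream: Q = 96.4 × 1.53 × (491 − 373) = 17404 kJ/min
Energy balance on cold side (adiabatic exchanger): Q = ṁ_c·Cp_c·(T_c,out − T_c,in)
T_c,out = -37.1 + 17404/(93.5 × 2.60) = 34.492 °C

T_c,out = 34.5 °C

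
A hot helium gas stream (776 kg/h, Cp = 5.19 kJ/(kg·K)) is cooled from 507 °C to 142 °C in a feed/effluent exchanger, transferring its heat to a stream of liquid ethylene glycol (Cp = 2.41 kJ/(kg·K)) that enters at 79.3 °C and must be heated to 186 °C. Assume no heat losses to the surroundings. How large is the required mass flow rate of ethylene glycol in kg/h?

Heat released by hot stream: Q = 776 × 5.19 × (507 − 142) = 1.47e+06 kJ/h
Energy balance on cold side (adiabatic exchanger): Q = ṁ_c·Cp_c·(T_c,out − T_c,in)
ṁ_c = 1.47e+06 / [2.41 × (186 − 79.3)] = 5716.6 kg/h

ṁ_c = 5720 kg/h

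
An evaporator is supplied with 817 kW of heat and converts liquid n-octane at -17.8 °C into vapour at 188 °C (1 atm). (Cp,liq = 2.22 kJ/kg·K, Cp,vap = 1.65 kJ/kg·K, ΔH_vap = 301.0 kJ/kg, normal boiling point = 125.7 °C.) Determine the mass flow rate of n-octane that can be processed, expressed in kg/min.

Δh = 2.22×(125.7−-17.8) + 301.0 + 1.65×(188−125.7) = 722.37 kJ/kg
Q = 817 kW = 817 kJ/s = 49020 kJ/min
ṁ = Q/Δh = 49020 / 722.37 = 67.86 kg/min

ṁ = 67.9 kg/min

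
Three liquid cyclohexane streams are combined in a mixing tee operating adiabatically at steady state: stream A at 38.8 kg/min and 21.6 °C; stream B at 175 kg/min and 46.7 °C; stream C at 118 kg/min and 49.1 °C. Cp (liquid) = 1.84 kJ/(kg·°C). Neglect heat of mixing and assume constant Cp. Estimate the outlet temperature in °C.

No heat crosses the boundary, so H_out = H_in.
Σ ṁᵢCp,ᵢTᵢ = 38.8×1.84×21.6 + 175×1.84×46.7 + 118×1.84×49.1 = 27240
Σ ṁᵢCp,ᵢ = 38.8×1.84 + 175×1.84 + 118×1.84 = 610.51
T_out = 27240 / 610.51 = 44.618 °C

T_out = 44.6 °C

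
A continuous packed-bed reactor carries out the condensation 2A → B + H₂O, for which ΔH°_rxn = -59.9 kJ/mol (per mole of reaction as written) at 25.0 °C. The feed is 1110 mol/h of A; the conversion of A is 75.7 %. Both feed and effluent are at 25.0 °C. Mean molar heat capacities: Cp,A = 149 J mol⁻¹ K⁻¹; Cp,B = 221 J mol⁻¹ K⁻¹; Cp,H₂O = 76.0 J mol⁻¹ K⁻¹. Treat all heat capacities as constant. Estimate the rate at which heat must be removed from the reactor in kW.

Extent of reaction ξ = 0.757 × 1110 / 2 = 420.13 mol/h
Reaction term: ξ·ΔH°_rxn = 420.13 × -59.9 = -25166 kJ/h
Q = ΔH = -25166 kJ/h = -6.9906 kW
Heat removed = 6.9906 kW

Q_out = 6.99 kW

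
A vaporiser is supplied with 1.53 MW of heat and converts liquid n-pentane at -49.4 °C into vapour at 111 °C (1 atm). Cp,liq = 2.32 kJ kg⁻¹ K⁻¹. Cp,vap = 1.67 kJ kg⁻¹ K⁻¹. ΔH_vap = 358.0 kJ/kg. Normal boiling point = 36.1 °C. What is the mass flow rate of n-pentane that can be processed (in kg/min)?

ṁ = 135 kg/min

Δh = 2.32×(36.1−-49.4) + 358.0 + 1.67×(111−36.1) = 681.44 kJ/kg
Q = 1.53 MW = 1530 kJ/s = 91800 kJ/min
ṁ = Q/Δh = 91800 / 681.44 = 134.71 kg/min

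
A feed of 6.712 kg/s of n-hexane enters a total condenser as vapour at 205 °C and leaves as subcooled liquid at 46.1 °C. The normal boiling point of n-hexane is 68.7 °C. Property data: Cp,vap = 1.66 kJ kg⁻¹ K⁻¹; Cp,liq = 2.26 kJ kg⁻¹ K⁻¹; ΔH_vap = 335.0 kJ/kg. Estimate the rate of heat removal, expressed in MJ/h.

Q_c = 14800 MJ/h

vapour 205→68.7 °C: -226.26 kJ/kg
condensation at 68.7 °C: -335 kJ/kg
liquid 68.7→46.1 °C: -51.076 kJ/kg
Δh = -226.26 + -335 + -51.076 = -612.33 kJ/kg
Q = ṁ·Δh = 6.712 kg/s × -612.33 kJ/kg = -4110 kJ/s
|Q| = 4110 kW = 14796 MJ/h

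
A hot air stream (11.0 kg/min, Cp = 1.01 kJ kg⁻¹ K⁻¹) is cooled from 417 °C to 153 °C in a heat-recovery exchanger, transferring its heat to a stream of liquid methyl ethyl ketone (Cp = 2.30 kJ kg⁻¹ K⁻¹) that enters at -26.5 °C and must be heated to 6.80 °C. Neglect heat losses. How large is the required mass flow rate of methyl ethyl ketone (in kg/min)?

ṁ_c = 38.3 kg/min

Heat released by hot stream: Q = 11.0 × 1.01 × (417 − 153) = 2933 kJ/min
Energy balance on cold side (adiabatic exchanger): Q = ṁ_c·Cp_c·(T_c,out − T_c,in)
ṁ_c = 2933 / [2.30 × (6.80 − -26.5)] = 38.295 kg/min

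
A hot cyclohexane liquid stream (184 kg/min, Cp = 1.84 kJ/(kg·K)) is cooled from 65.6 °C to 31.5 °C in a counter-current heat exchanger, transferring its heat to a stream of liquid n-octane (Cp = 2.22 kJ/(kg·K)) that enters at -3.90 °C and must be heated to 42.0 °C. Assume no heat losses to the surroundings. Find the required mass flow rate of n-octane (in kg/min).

ṁ_c = 113 kg/min

Heat released by hot stream: Q = 184 × 1.84 × (65.6 − 31.5) = 11545 kJ/min
Energy balance on cold side (adiabatic exchanger): Q = ṁ_c·Cp_c·(T_c,out − T_c,in)
ṁ_c = 11545 / [2.22 × (42.0 − -3.90)] = 113.3 kg/min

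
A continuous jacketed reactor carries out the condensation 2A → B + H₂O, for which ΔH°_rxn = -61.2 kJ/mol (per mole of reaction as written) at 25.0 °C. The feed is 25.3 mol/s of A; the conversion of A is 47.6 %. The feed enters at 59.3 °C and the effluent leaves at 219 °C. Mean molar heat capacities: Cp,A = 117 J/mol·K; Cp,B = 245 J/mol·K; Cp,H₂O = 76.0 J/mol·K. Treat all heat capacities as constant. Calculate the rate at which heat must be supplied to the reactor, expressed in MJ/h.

Extent of reaction ξ = 0.476 × 25.3 / 2 = 6.0214 mol/s
Reaction term: ξ·ΔH°_rxn = 6.0214 × -61.2 = -368.51 kJ/s
Sensible, feed 59.3→25 °C: -101.53 kJ/s
Outlet flows (mol/s): A 13.257, B 6.0214, H₂O 6.0214
Sensible, products 25→219 °C: 675.89 kJ/s
Q = ΔH = 205.85 kJ/s = 205.85 kW
Heat supplied = 741.05 MJ/h

Q_in = 741 MJ/h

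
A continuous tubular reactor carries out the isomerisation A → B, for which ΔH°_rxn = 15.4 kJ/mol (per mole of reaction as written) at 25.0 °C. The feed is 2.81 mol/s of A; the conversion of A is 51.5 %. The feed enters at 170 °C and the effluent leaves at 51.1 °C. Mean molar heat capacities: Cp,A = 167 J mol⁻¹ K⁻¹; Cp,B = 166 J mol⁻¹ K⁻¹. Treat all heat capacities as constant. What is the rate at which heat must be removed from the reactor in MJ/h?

Extent of reaction ξ = 0.515 × 2.81 = 1.4472 mol/s
Reaction term: ξ·ΔH°_rxn = 1.4472 × 15.4 = 22.286 kJ/s
Sensible, feed 170→25 °C: -68.044 kJ/s
Outlet flows (mol/s): A 1.3628, B 1.4472
Sensible, products 25→51.1 °C: 12.21 kJ/s
Q = ΔH = -33.548 kJ/s = -33.548 kW
Heat removed = 120.77 MJ/h

Q_out = 121 MJ/h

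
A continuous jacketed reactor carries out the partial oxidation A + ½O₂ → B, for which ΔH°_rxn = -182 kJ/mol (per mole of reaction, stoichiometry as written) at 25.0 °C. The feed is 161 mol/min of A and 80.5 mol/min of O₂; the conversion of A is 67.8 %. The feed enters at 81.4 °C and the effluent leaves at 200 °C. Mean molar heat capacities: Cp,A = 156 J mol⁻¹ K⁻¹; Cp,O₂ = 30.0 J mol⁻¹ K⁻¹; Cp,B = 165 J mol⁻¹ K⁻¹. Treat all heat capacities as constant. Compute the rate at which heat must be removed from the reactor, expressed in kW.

Q_out = 279 kW

Extent of reaction ξ = 0.678 × 161 = 109.16 mol/min
Reaction term: ξ·ΔH°_rxn = 109.16 × -182 = -19867 kJ/min
Sensible, feed 81.4→25 °C: -1552.7 kJ/min
Outlet flows (mol/min): A 51.842, O₂ 25.921, B 109.16
Sensible, products 25→200 °C: 4703.3 kJ/min
Q = ΔH = -16716 kJ/min = -278.6 kW
Heat removed = 278.6 kW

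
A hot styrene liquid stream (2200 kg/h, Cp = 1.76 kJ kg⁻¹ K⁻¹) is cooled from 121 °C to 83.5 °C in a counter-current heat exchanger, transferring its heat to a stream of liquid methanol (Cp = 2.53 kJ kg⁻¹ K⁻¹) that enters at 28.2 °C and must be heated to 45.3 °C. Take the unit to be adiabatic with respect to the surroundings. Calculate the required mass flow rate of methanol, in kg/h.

Heat released by hot stream: Q = 2200 × 1.76 × (121 − 83.5) = 145200 kJ/h
Energy balance on cold side (adiabatic exchanger): Q = ṁ_c·Cp_c·(T_c,out − T_c,in)
ṁ_c = 145200 / [2.53 × (45.3 − 28.2)] = 3356.2 kg/h

ṁ_c = 3360 kg/h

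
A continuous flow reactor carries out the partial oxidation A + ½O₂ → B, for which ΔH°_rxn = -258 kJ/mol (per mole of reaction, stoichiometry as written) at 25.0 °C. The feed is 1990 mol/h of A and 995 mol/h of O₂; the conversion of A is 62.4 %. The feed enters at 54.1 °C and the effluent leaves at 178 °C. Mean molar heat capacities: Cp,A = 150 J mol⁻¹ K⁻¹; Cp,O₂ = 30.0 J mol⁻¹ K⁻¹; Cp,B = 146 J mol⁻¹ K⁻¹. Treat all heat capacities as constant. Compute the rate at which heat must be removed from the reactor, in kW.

Q_out = 78.7 kW

Extent of reaction ξ = 0.624 × 1990 = 1241.8 mol/h
Reaction term: ξ·ΔH°_rxn = 1241.8 × -258 = -320370 kJ/h
Sensible, feed 54.1→25 °C: -9555 kJ/h
Outlet flows (mol/h): A 748.24, O₂ 374.12, B 1241.8
Sensible, products 25→178 °C: 46628 kJ/h
Q = ΔH = -283300 kJ/h = -78.695 kW
Heat removed = 78.695 kW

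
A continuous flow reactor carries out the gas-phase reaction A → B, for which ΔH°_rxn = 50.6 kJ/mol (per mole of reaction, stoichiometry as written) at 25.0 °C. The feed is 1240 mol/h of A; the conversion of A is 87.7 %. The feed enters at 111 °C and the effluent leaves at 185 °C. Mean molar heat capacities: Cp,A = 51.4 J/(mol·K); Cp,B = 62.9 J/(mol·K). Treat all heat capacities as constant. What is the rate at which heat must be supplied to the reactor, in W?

Q_in = 17200 W

Extent of reaction ξ = 0.877 × 1240 = 1087.5 mol/h
Reaction term: ξ·ΔH°_rxn = 1087.5 × 50.6 = 55026 kJ/h
Sensible, feed 111→25 °C: -5481.3 kJ/h
Outlet flows (mol/h): A 152.52, B 1087.5
Sensible, products 25→185 °C: 12199 kJ/h
Q = ΔH = 61744 kJ/h = 17.151 kW
Heat supplied = 17151 W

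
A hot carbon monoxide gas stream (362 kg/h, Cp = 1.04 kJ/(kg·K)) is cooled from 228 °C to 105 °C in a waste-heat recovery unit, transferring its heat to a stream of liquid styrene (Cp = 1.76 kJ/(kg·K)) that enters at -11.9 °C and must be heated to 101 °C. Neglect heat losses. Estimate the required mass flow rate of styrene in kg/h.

ṁ_c = 233 kg/h

Heat released by hot stream: Q = 362 × 1.04 × (228 − 105) = 46307 kJ/h
Energy balance on cold side (adiabatic exchanger): Q = ṁ_c·Cp_c·(T_c,out − T_c,in)
ṁ_c = 46307 / [1.76 × (101 − -11.9)] = 233.05 kg/h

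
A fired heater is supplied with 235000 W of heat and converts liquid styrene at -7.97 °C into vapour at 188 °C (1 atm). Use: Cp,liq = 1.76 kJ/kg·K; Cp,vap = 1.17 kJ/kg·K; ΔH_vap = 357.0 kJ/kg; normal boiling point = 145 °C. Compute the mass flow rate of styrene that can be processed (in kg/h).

ṁ = 1250 kg/h

Δh = 1.76×(145−-7.97) + 357.0 + 1.17×(188−145) = 676.54 kJ/kg
Q = 235000 W = 235 kJ/s = 846000 kJ/h
ṁ = Q/Δh = 846000 / 676.54 = 1250.5 kg/h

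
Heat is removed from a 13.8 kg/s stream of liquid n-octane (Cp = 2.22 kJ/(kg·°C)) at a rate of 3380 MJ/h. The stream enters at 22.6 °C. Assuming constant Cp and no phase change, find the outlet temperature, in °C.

T_out = -8.05 °C

Q = 3380 MJ/h = 938.89 kJ/s
ΔT = Q/(ṁ·Cp) = 938.89/(13.8×2.22) = 30.647 K
T_out = 22.6 − 30.647 = -8.0466 °C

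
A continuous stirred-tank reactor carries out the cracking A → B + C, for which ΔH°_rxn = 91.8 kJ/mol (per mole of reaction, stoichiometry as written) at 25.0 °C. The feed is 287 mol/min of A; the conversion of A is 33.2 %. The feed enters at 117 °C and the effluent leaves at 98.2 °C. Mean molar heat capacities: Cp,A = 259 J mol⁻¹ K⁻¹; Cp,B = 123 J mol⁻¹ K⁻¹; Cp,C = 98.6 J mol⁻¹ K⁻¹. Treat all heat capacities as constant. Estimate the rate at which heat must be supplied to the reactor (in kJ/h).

Extent of reaction ξ = 0.332 × 287 = 95.284 mol/min
Reaction term: ξ·ΔH°_rxn = 95.284 × 91.8 = 8747.1 kJ/min
Sensible, feed 117→25 °C: -6838.6 kJ/min
Outlet flows (mol/min): A 191.72, B 95.284, C 95.284
Sensible, products 25→98.2 °C: 5180.3 kJ/min
Q = ΔH = 7088.8 kJ/min = 118.15 kW
Heat supplied = 425330 kJ/h

Q_in = 425000 kJ/h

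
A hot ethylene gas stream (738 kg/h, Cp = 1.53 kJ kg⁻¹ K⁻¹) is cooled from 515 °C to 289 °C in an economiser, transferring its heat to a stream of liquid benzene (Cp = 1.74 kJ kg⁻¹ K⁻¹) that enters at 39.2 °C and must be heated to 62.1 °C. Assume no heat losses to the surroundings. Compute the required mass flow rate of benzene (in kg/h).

Heat released by hot stream: Q = 738 × 1.53 × (515 − 289) = 255190 kJ/h
Energy balance on cold side (adiabatic exchanger): Q = ṁ_c·Cp_c·(T_c,out − T_c,in)
ṁ_c = 255190 / [1.74 × (62.1 − 39.2)] = 6404.3 kg/h

ṁ_c = 6400 kg/h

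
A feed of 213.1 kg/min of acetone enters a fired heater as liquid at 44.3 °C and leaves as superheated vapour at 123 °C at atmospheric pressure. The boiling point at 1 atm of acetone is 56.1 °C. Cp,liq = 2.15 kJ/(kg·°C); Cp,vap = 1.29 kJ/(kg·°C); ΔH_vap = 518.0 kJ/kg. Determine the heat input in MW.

liquid 44.3→56.1 °C: 25.37 kJ/kg
vaporisation at 56.1 °C: 518 kJ/kg
vapour 56.1→123 °C: 86.301 kJ/kg
Δh = 25.37 + 518 + 86.301 = 629.67 kJ/kg
Q = ṁ·Δh = 213.1 kg/min × 629.67 kJ/kg = 134180 kJ/min
|Q| = 2236.4 kW = 2.2364 MW

Q = 2.24 MW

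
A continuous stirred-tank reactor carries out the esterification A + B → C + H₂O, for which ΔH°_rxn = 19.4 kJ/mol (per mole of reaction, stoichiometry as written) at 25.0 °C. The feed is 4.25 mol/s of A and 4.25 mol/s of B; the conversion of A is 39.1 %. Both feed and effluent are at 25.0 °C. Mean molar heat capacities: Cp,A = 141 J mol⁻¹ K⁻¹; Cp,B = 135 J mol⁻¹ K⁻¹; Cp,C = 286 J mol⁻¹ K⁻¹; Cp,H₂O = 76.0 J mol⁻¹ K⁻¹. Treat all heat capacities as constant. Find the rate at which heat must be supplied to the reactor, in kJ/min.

Extent of reaction ξ = 0.391 × 4.25 = 1.6618 mol/s
Reaction term: ξ·ΔH°_rxn = 1.6618 × 19.4 = 32.238 kJ/s
Q = ΔH = 32.238 kJ/s = 32.238 kW
Heat supplied = 1934.3 kJ/min

Q_in = 1930 kJ/min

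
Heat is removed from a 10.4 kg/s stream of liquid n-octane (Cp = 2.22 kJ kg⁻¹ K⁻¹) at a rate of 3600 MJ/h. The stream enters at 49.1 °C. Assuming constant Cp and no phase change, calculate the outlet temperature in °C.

T_out = 5.79 °C

Q = 3600 MJ/h = 1000 kJ/s
ΔT = Q/(ṁ·Cp) = 1000/(10.4×2.22) = 43.313 K
T_out = 49.1 − 43.313 = 5.7875 °C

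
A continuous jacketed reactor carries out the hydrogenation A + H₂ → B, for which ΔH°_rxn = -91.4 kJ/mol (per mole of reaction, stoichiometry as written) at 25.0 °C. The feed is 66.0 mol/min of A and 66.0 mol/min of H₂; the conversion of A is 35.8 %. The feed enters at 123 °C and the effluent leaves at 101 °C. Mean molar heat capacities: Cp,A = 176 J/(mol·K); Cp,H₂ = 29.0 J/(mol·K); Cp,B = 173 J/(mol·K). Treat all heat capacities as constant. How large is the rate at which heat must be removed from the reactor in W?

Extent of reaction ξ = 0.358 × 66.0 = 23.628 mol/min
Reaction term: ξ·ΔH°_rxn = 23.628 × -91.4 = -2159.6 kJ/min
Sensible, feed 123→25 °C: -1325.9 kJ/min
Outlet flows (mol/min): A 42.372, H₂ 42.372, B 23.628
Sensible, products 25→101 °C: 970.82 kJ/min
Q = ΔH = -2514.7 kJ/min = -41.912 kW
Heat removed = 41912 W

Q_out = 41900 W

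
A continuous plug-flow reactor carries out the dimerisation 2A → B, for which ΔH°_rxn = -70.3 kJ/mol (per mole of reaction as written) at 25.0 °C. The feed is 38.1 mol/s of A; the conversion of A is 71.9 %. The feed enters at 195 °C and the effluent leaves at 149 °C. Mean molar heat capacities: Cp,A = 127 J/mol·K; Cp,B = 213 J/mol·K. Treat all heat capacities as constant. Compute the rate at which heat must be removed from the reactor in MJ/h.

Q_out = 4520 MJ/h

Extent of reaction ξ = 0.719 × 38.1 / 2 = 13.697 mol/s
Reaction term: ξ·ΔH°_rxn = 13.697 × -70.3 = -962.9 kJ/s
Sensible, feed 195→25 °C: -822.58 kJ/s
Outlet flows (mol/s): A 10.706, B 13.697
Sensible, products 25→149 °C: 530.36 kJ/s
Q = ΔH = -1255.1 kJ/s = -1255.1 kW
Heat removed = 4518.4 MJ/h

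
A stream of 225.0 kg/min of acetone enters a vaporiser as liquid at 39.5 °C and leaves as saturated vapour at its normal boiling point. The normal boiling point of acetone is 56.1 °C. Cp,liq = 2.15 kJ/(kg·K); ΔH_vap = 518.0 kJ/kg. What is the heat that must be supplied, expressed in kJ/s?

liquid 39.5→56.1 °C: 35.69 kJ/kg
vaporisation at 56.1 °C: 518 kJ/kg
Δh = 35.69 + 518 = 553.69 kJ/kg
Q = ṁ·Δh = 225.0 kg/min × 553.69 kJ/kg = 124580 kJ/min
|Q| = 2076.3 kW

Q = 2080 kJ/s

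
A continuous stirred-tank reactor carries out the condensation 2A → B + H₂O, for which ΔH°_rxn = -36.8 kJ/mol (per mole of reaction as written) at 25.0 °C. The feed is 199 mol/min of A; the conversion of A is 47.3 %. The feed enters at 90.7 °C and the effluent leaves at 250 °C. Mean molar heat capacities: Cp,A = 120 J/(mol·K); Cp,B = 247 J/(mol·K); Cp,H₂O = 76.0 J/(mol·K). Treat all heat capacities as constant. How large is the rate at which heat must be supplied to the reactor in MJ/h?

Extent of reaction ξ = 0.473 × 199 / 2 = 47.063 mol/min
Reaction term: ξ·ΔH°_rxn = 47.063 × -36.8 = -1731.9 kJ/min
Sensible, feed 90.7→25 °C: -1568.9 kJ/min
Outlet flows (mol/min): A 104.87, B 47.063, H₂O 47.063
Sensible, products 25→250 °C: 6251.9 kJ/min
Q = ΔH = 2951.1 kJ/min = 49.184 kW
Heat supplied = 177.06 MJ/h

Q_in = 177 MJ/h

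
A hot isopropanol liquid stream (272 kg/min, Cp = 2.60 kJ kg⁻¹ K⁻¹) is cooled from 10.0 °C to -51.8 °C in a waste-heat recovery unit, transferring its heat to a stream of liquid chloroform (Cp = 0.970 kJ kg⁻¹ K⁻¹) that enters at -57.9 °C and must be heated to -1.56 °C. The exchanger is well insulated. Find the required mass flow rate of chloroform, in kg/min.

ṁ_c = 800 kg/min

Heat released by hot stream: Q = 272 × 2.60 × (10.0 − -51.8) = 43705 kJ/min
Energy balance on cold side (adiabatic exchanger): Q = ṁ_c·Cp_c·(T_c,out − T_c,in)
ṁ_c = 43705 / [0.970 × (-1.56 − -57.9)] = 799.73 kg/min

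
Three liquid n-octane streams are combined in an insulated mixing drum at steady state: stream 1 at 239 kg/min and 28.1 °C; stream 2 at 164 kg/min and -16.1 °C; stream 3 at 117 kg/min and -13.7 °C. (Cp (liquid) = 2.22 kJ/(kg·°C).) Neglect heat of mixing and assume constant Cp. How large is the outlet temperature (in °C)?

No heat crosses the boundary, so H_out = H_in.
T_out = Σ ṁᵢCp,ᵢTᵢ / Σ ṁᵢCp,ᵢ
      = 5489.2 / 1154.4 = 4.755 °C

T_out = 4.76 °C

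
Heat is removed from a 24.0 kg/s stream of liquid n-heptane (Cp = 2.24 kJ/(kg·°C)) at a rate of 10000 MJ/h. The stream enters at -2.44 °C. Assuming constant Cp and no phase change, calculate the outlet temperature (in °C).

T_out = -54.1 °C

Q = 10000 MJ/h = 2777.8 kJ/s
ΔT = Q/(ṁ·Cp) = 2777.8/(24.0×2.24) = 51.67 K
T_out = -2.44 − 51.67 = -54.11 °C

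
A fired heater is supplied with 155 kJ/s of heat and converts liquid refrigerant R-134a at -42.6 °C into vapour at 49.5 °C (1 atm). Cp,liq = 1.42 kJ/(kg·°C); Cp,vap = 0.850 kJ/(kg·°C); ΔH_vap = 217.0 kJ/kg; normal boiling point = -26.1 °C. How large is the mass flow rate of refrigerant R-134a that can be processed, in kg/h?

ṁ = 1830 kg/h

Δh = 1.42×(-26.1−-42.6) + 217.0 + 0.850×(49.5−-26.1) = 304.69 kJ/kg
Q = 155 kJ/s = 155 kJ/s = 558000 kJ/h
ṁ = Q/Δh = 558000 / 304.69 = 1831.4 kg/h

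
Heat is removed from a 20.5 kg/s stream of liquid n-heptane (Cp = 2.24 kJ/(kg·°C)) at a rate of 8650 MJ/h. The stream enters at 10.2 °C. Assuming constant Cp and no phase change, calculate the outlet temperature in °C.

Q = 8650 MJ/h = 2402.8 kJ/s
ΔT = Q/(ṁ·Cp) = 2402.8/(20.5×2.24) = 52.325 K
T_out = 10.2 − 52.325 = -42.125 °C

T_out = -42.1 °C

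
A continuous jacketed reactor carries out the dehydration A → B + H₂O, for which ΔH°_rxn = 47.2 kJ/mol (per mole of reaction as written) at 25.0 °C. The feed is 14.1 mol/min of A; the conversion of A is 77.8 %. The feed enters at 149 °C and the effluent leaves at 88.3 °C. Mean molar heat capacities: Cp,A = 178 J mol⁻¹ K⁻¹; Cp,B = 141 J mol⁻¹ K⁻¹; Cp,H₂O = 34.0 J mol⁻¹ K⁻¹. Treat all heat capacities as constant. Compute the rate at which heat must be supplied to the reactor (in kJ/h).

Extent of reaction ξ = 0.778 × 14.1 = 10.97 mol/min
Reaction term: ξ·ΔH°_rxn = 10.97 × 47.2 = 517.77 kJ/min
Sensible, feed 149→25 °C: -311.22 kJ/min
Outlet flows (mol/min): A 3.1302, B 10.97, H₂O 10.97
Sensible, products 25→88.3 °C: 156.79 kJ/min
Q = ΔH = 363.35 kJ/min = 6.0558 kW
Heat supplied = 21801 kJ/h

Q_in = 21800 kJ/h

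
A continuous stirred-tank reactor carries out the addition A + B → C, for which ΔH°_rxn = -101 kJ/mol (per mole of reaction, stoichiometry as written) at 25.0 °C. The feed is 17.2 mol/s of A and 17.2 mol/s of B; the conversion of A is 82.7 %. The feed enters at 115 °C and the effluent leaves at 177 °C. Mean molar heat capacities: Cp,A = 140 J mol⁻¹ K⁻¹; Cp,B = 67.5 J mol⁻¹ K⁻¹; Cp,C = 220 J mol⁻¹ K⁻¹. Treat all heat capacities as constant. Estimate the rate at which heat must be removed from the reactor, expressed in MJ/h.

Q_out = 4280 MJ/h

Extent of reaction ξ = 0.827 × 17.2 = 14.224 mol/s
Reaction term: ξ·ΔH°_rxn = 14.224 × -101 = -1436.7 kJ/s
Sensible, feed 115→25 °C: -321.21 kJ/s
Outlet flows (mol/s): A 2.9756, B 2.9756, C 14.224
Sensible, products 25→177 °C: 569.51 kJ/s
Q = ΔH = -1188.4 kJ/s = -1188.4 kW
Heat removed = 4278.1 MJ/h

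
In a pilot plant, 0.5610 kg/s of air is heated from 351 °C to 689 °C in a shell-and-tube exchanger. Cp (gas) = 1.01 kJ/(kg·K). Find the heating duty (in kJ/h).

Q = 689000 kJ/h

Q = ṁ·Cp·ΔT = 0.5610 × 1.01 × (689 − 351) = 191.51 kJ/s
Heating duty = 689450 kJ/h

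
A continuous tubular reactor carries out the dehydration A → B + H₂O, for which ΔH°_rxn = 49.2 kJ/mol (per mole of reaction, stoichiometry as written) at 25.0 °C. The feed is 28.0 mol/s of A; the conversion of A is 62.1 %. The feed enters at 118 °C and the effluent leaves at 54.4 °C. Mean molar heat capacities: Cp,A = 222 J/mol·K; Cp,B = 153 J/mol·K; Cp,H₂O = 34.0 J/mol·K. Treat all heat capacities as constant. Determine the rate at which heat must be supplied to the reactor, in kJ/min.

Extent of reaction ξ = 0.621 × 28.0 = 17.388 mol/s
Reaction term: ξ·ΔH°_rxn = 17.388 × 49.2 = 855.49 kJ/s
Sensible, feed 118→25 °C: -578.09 kJ/s
Outlet flows (mol/s): A 10.612, B 17.388, H₂O 17.388
Sensible, products 25→54.4 °C: 164.86 kJ/s
Q = ΔH = 442.26 kJ/s = 442.26 kW
Heat supplied = 26536 kJ/min

Q_in = 26500 kJ/min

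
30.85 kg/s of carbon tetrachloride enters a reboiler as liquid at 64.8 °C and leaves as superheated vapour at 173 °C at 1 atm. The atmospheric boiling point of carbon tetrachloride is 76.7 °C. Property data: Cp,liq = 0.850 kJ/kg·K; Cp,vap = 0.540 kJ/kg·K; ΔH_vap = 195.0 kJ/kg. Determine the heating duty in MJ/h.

liquid 64.8→76.7 °C: 10.115 kJ/kg
vaporisation at 76.7 °C: 195 kJ/kg
vapour 76.7→173 °C: 52.002 kJ/kg
Δh = 10.115 + 195 + 52.002 = 257.12 kJ/kg
Q = ṁ·Δh = 30.85 kg/s × 257.12 kJ/kg = 7932.1 kJ/s
|Q| = 7932.1 kW = 28555 MJ/h

Q = 28600 MJ/h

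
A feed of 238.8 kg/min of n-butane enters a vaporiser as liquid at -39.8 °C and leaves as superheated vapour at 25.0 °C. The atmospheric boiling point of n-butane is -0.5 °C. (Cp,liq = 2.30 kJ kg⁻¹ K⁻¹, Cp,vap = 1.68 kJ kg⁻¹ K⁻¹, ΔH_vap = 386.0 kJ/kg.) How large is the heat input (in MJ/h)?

liquid -39.8→-0.5 °C: 90.39 kJ/kg
vaporisation at -0.5 °C: 386 kJ/kg
vapour -0.5→25.0 °C: 42.84 kJ/kg
Δh = 90.39 + 386 + 42.84 = 519.23 kJ/kg
Q = ṁ·Δh = 238.8 kg/min × 519.23 kJ/kg = 123990 kJ/min
|Q| = 2066.5 kW = 7439.5 MJ/h

Q = 7440 MJ/h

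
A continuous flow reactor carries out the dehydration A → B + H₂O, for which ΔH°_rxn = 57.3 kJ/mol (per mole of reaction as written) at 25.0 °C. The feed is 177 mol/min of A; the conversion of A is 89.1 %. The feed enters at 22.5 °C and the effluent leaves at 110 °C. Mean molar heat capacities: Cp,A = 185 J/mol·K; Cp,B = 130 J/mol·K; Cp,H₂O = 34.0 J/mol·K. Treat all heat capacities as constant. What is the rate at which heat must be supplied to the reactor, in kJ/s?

Q_in = 194 kJ/s

Extent of reaction ξ = 0.891 × 177 = 157.71 mol/min
Reaction term: ξ·ΔH°_rxn = 157.71 × 57.3 = 9036.6 kJ/min
Sensible, feed 22.5→25 °C: 81.862 kJ/min
Outlet flows (mol/min): A 19.293, B 157.71, H₂O 157.71
Sensible, products 25→110 °C: 2501.8 kJ/min
Q = ΔH = 11620 kJ/min = 193.67 kW
Heat supplied = 193.67 kJ/s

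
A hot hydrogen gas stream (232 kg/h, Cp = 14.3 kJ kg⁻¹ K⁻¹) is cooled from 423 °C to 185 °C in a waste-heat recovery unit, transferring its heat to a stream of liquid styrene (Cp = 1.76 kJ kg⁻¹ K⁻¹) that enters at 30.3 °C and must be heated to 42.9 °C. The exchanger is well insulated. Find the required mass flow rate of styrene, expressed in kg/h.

ṁ_c = 35600 kg/h

Heat released by hot stream: Q = 232 × 14.3 × (423 − 185) = 789590 kJ/h
Energy balance on cold side (adiabatic exchanger): Q = ṁ_c·Cp_c·(T_c,out − T_c,in)
ṁ_c = 789590 / [1.76 × (42.9 − 30.3)] = 35606 kg/h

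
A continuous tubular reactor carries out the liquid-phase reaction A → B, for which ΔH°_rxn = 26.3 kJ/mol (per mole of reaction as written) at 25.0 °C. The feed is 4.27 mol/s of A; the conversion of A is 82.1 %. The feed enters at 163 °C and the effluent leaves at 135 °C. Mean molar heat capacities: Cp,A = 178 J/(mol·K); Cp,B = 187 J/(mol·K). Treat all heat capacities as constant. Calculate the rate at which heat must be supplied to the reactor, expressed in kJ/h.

Q_in = 268000 kJ/h

Extent of reaction ξ = 0.821 × 4.27 = 3.5057 mol/s
Reaction term: ξ·ΔH°_rxn = 3.5057 × 26.3 = 92.199 kJ/s
Sensible, feed 163→25 °C: -104.89 kJ/s
Outlet flows (mol/s): A 0.76433, B 3.5057
Sensible, products 25→135 °C: 87.077 kJ/s
Q = ΔH = 74.388 kJ/s = 74.388 kW
Heat supplied = 267800 kJ/h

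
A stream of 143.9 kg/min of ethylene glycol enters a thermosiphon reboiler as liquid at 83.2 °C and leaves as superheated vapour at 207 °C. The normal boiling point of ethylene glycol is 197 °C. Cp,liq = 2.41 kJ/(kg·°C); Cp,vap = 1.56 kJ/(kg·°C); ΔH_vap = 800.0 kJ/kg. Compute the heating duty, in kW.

liquid 83.2→197 °C: 274.26 kJ/kg
vaporisation at 197 °C: 800 kJ/kg
vapour 197→207 °C: 15.6 kJ/kg
Δh = 274.26 + 800 + 15.6 = 1089.9 kJ/kg
Q = ṁ·Δh = 143.9 kg/min × 1089.9 kJ/kg = 156830 kJ/min
|Q| = 2613.8 kW

Q = 2610 kW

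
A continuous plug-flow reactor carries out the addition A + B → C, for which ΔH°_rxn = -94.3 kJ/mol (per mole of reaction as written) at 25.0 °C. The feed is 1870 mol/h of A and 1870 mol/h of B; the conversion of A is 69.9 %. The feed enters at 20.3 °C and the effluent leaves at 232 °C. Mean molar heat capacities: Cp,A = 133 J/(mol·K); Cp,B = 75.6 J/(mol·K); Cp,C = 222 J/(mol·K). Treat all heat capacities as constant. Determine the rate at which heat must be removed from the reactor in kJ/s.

Q_out = 10.3 kJ/s

Extent of reaction ξ = 0.699 × 1870 = 1307.1 mol/h
Reaction term: ξ·ΔH°_rxn = 1307.1 × -94.3 = -123260 kJ/h
Sensible, feed 20.3→25 °C: 1833.4 kJ/h
Outlet flows (mol/h): A 562.87, B 562.87, C 1307.1
Sensible, products 25→232 °C: 84373 kJ/h
Q = ΔH = -37056 kJ/h = -10.293 kW
Heat removed = 10.293 kJ/s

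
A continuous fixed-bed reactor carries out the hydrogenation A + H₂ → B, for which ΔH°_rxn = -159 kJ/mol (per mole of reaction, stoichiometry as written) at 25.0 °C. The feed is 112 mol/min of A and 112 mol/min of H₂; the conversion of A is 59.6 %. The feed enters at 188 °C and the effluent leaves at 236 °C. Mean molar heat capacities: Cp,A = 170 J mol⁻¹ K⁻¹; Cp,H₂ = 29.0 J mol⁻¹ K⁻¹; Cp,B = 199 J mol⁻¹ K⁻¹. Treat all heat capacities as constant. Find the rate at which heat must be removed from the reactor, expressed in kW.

Q_out = 159 kW

Extent of reaction ξ = 0.596 × 112 = 66.752 mol/min
Reaction term: ξ·ΔH°_rxn = 66.752 × -159 = -10614 kJ/min
Sensible, feed 188→25 °C: -3632.9 kJ/min
Outlet flows (mol/min): A 45.248, H₂ 45.248, B 66.752
Sensible, products 25→236 °C: 4702.8 kJ/min
Q = ΔH = -9543.7 kJ/min = -159.06 kW
Heat removed = 159.06 kW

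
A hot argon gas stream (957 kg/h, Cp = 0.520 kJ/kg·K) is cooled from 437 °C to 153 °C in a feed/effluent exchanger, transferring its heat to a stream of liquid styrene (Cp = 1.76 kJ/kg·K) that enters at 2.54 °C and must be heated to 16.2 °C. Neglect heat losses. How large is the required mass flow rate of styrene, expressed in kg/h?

Heat released by hot stream: Q = 957 × 0.520 × (437 − 153) = 141330 kJ/h
Energy balance on cold side (adiabatic exchanger): Q = ṁ_c·Cp_c·(T_c,out − T_c,in)
ṁ_c = 141330 / [1.76 × (16.2 − 2.54)] = 5878.6 kg/h

ṁ_c = 5880 kg/h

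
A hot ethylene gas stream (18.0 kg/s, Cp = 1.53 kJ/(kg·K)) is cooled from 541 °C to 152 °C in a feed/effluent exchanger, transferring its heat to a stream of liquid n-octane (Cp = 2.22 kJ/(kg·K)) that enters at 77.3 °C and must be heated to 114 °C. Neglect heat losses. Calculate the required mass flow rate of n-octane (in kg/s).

ṁ_c = 131 kg/s

Heat released by hot stream: Q = 18.0 × 1.53 × (541 − 152) = 10713 kJ/s
Energy balance on cold side (adiabatic exchanger): Q = ṁ_c·Cp_c·(T_c,out − T_c,in)
ṁ_c = 10713 / [2.22 × (114 − 77.3)] = 131.49 kg/s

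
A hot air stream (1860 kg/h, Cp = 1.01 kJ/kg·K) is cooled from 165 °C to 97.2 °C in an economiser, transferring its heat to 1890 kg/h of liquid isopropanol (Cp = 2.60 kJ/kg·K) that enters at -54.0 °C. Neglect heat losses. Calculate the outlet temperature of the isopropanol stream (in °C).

T_c,out = -28.1 °C

Heat released by hot stream: Q = 1860 × 1.01 × (165 − 97.2) = 127370 kJ/h
Energy balance on cold side (adiabatic exchanger): Q = ṁ_c·Cp_c·(T_c,out − T_c,in)
T_c,out = -54.0 + 127370/(1890 × 2.60) = -28.08 °C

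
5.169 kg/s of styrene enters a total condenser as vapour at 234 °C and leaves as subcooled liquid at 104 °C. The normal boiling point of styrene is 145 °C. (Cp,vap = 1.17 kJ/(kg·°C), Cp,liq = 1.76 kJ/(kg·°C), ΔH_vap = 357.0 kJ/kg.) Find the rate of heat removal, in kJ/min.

Q_c = 165000 kJ/min

vapour 234→145 °C: -104.13 kJ/kg
condensation at 145 °C: -357 kJ/kg
liquid 145→104 °C: -72.16 kJ/kg
Δh = -104.13 + -357 + -72.16 = -533.29 kJ/kg
Q = ṁ·Δh = 5.169 kg/s × -533.29 kJ/kg = -2756.6 kJ/s
|Q| = 2756.6 kW = 165390 kJ/min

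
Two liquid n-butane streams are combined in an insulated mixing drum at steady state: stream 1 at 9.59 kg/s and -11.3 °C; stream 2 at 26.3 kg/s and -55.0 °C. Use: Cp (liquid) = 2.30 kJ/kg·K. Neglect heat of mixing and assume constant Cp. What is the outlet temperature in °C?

T_out = -43.3 °C

Adiabatic, steady state ⇒ Σ ṁᵢCp,ᵢ(T_out − Tᵢ) = 0
T_out = Σ ṁᵢCp,ᵢTᵢ / Σ ṁᵢCp,ᵢ
      = -3576.2 / 82.547 = -43.323 °C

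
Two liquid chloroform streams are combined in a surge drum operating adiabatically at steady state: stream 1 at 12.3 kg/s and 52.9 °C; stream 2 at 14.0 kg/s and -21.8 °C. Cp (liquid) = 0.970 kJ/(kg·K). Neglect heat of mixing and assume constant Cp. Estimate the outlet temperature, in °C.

Energy balance with Q = 0: Σ ṁᵢCp,ᵢ(T_out − Tᵢ) = 0
T_out = Σ ṁᵢCp,ᵢTᵢ / Σ ṁᵢCp,ᵢ
      = 335.11 / 25.511 = 13.136 °C

T_out = 13.1 °C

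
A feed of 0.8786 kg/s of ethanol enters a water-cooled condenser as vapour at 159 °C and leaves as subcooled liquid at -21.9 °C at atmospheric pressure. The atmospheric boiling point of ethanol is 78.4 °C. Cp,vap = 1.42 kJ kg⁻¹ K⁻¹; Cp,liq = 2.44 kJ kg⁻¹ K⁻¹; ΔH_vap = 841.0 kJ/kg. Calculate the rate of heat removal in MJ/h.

Q_c = 3800 MJ/h

vapour 159→78.4 °C: -114.45 kJ/kg
condensation at 78.4 °C: -841 kJ/kg
liquid 78.4→-21.9 °C: -244.73 kJ/kg
Δh = -114.45 + -841 + -244.73 = -1200.2 kJ/kg
Q = ṁ·Δh = 0.8786 kg/s × -1200.2 kJ/kg = -1054.5 kJ/s
|Q| = 1054.5 kW = 3796.1 MJ/h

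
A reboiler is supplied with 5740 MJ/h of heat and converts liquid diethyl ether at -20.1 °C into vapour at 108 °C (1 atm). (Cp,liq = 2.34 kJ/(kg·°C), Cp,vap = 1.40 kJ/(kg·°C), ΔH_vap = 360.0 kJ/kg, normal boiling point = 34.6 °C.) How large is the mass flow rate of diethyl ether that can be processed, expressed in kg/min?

Δh = 2.34×(34.6−-20.1) + 360.0 + 1.40×(108−34.6) = 590.76 kJ/kg
Q = 5740 MJ/h = 1594.4 kJ/s = 95667 kJ/min
ṁ = Q/Δh = 95667 / 590.76 = 161.94 kg/min

ṁ = 162 kg/min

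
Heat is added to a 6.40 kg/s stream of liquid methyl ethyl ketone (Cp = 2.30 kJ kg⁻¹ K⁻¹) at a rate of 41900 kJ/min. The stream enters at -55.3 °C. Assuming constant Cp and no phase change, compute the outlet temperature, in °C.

T_out = -7.86 °C

Q = 41900 kJ/min = 698.33 kJ/s
ΔT = Q/(ṁ·Cp) = 698.33/(6.40×2.30) = 47.441 K
T_out = -55.3 + 47.441 = -7.8589 °C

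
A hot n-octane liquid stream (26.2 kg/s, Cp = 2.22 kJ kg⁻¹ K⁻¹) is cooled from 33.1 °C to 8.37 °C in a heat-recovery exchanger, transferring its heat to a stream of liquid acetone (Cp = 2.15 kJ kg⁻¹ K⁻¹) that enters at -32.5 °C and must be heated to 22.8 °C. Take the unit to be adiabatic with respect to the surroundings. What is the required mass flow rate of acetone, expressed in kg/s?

ṁ_c = 12.1 kg/s

Heat released by hot stream: Q = 26.2 × 2.22 × (33.1 − 8.37) = 1438.4 kJ/s
Energy balance on cold side (adiabatic exchanger): Q = ṁ_c·Cp_c·(T_c,out − T_c,in)
ṁ_c = 1438.4 / [2.15 × (22.8 − -32.5)] = 12.098 kg/s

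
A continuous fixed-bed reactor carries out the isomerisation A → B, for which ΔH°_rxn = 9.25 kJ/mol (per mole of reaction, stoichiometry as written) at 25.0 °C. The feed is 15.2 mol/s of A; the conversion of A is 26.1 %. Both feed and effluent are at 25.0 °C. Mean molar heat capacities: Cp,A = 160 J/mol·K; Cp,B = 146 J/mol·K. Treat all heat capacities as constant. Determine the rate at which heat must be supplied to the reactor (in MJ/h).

Q_in = 132 MJ/h

Extent of reaction ξ = 0.261 × 15.2 = 3.9672 mol/s
Reaction term: ξ·ΔH°_rxn = 3.9672 × 9.25 = 36.697 kJ/s
Q = ΔH = 36.697 kJ/s = 36.697 kW
Heat supplied = 132.11 MJ/h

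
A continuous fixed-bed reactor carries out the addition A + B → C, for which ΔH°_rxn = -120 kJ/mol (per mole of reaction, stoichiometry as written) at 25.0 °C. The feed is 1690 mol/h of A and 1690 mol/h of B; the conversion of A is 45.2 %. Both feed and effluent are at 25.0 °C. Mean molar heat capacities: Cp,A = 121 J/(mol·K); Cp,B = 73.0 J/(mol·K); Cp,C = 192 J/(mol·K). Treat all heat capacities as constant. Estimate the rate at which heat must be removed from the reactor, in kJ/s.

Q_out = 25.5 kJ/s

Extent of reaction ξ = 0.452 × 1690 = 763.88 mol/h
Reaction term: ξ·ΔH°_rxn = 763.88 × -120 = -91666 kJ/h
Q = ΔH = -91666 kJ/h = -25.463 kW
Heat removed = 25.463 kJ/s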